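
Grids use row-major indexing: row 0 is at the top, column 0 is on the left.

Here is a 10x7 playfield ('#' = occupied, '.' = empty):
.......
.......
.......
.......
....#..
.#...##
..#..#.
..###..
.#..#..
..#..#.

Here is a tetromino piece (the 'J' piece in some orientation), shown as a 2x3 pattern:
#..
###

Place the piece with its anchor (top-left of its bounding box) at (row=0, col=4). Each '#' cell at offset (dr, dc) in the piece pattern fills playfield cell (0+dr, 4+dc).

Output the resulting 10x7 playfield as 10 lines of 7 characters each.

Fill (0+0,4+0) = (0,4)
Fill (0+1,4+0) = (1,4)
Fill (0+1,4+1) = (1,5)
Fill (0+1,4+2) = (1,6)

Answer: ....#..
....###
.......
.......
....#..
.#...##
..#..#.
..###..
.#..#..
..#..#.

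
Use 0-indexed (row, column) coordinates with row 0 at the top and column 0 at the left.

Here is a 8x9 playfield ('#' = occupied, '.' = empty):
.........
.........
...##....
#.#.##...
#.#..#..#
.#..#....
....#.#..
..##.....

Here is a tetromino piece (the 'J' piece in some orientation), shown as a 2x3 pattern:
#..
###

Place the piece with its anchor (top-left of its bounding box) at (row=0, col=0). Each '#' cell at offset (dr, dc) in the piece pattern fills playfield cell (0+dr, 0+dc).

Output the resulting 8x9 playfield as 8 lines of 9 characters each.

Fill (0+0,0+0) = (0,0)
Fill (0+1,0+0) = (1,0)
Fill (0+1,0+1) = (1,1)
Fill (0+1,0+2) = (1,2)

Answer: #........
###......
...##....
#.#.##...
#.#..#..#
.#..#....
....#.#..
..##.....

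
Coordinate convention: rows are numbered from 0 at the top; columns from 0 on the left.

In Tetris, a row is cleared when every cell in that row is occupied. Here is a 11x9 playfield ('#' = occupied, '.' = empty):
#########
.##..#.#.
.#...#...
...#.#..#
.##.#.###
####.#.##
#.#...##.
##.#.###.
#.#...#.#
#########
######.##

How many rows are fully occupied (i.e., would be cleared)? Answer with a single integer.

Answer: 2

Derivation:
Check each row:
  row 0: 0 empty cells -> FULL (clear)
  row 1: 5 empty cells -> not full
  row 2: 7 empty cells -> not full
  row 3: 6 empty cells -> not full
  row 4: 3 empty cells -> not full
  row 5: 2 empty cells -> not full
  row 6: 5 empty cells -> not full
  row 7: 3 empty cells -> not full
  row 8: 5 empty cells -> not full
  row 9: 0 empty cells -> FULL (clear)
  row 10: 1 empty cell -> not full
Total rows cleared: 2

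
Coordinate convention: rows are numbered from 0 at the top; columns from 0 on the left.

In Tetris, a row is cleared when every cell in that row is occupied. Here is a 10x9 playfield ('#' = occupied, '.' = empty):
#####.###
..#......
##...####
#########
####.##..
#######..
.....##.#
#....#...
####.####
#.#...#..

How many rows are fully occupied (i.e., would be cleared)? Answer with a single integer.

Check each row:
  row 0: 1 empty cell -> not full
  row 1: 8 empty cells -> not full
  row 2: 3 empty cells -> not full
  row 3: 0 empty cells -> FULL (clear)
  row 4: 3 empty cells -> not full
  row 5: 2 empty cells -> not full
  row 6: 6 empty cells -> not full
  row 7: 7 empty cells -> not full
  row 8: 1 empty cell -> not full
  row 9: 6 empty cells -> not full
Total rows cleared: 1

Answer: 1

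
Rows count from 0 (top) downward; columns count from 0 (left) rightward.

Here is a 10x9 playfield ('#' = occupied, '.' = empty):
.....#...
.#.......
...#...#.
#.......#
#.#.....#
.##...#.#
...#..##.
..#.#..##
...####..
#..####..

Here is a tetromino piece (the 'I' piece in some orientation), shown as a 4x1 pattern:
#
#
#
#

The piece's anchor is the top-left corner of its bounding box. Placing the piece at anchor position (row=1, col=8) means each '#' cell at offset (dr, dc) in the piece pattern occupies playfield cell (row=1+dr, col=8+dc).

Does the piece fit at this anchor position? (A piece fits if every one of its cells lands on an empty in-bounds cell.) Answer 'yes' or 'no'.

Answer: no

Derivation:
Check each piece cell at anchor (1, 8):
  offset (0,0) -> (1,8): empty -> OK
  offset (1,0) -> (2,8): empty -> OK
  offset (2,0) -> (3,8): occupied ('#') -> FAIL
  offset (3,0) -> (4,8): occupied ('#') -> FAIL
All cells valid: no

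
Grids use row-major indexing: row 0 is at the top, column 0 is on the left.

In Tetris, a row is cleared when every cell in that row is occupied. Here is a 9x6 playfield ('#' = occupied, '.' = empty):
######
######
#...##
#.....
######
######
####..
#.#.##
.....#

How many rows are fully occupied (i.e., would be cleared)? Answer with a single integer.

Check each row:
  row 0: 0 empty cells -> FULL (clear)
  row 1: 0 empty cells -> FULL (clear)
  row 2: 3 empty cells -> not full
  row 3: 5 empty cells -> not full
  row 4: 0 empty cells -> FULL (clear)
  row 5: 0 empty cells -> FULL (clear)
  row 6: 2 empty cells -> not full
  row 7: 2 empty cells -> not full
  row 8: 5 empty cells -> not full
Total rows cleared: 4

Answer: 4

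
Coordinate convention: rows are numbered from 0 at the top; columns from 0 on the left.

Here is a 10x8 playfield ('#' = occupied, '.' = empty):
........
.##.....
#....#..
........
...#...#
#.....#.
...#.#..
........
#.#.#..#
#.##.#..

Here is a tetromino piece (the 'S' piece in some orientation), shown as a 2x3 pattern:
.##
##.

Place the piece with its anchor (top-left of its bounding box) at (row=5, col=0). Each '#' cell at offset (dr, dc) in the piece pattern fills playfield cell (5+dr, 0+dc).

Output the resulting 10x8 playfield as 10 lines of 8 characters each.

Fill (5+0,0+1) = (5,1)
Fill (5+0,0+2) = (5,2)
Fill (5+1,0+0) = (6,0)
Fill (5+1,0+1) = (6,1)

Answer: ........
.##.....
#....#..
........
...#...#
###...#.
##.#.#..
........
#.#.#..#
#.##.#..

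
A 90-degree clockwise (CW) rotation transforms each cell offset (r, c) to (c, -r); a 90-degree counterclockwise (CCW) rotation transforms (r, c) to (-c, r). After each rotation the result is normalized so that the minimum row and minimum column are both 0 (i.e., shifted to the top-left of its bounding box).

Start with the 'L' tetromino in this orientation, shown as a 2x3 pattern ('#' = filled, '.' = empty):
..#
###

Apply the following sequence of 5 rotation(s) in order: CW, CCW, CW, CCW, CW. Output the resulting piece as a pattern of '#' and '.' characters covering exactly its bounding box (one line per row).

Answer: #.
#.
##

Derivation:
Start:
..#
###
After rotation 1 (CW):
#.
#.
##
After rotation 2 (CCW):
..#
###
After rotation 3 (CW):
#.
#.
##
After rotation 4 (CCW):
..#
###
After rotation 5 (CW):
#.
#.
##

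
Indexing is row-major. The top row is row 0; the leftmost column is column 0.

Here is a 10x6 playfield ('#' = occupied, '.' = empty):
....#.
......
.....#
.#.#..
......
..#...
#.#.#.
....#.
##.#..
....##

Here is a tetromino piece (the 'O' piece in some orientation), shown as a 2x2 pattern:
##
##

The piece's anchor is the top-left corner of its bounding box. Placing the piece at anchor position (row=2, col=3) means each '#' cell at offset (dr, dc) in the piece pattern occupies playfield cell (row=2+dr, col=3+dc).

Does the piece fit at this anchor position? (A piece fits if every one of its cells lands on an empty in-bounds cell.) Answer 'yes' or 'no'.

Check each piece cell at anchor (2, 3):
  offset (0,0) -> (2,3): empty -> OK
  offset (0,1) -> (2,4): empty -> OK
  offset (1,0) -> (3,3): occupied ('#') -> FAIL
  offset (1,1) -> (3,4): empty -> OK
All cells valid: no

Answer: no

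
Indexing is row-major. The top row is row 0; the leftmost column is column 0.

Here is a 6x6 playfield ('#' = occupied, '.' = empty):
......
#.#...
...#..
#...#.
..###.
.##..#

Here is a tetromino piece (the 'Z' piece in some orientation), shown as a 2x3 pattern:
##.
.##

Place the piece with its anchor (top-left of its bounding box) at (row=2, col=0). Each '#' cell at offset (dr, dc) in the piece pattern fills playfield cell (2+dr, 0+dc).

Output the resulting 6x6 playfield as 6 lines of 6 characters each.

Fill (2+0,0+0) = (2,0)
Fill (2+0,0+1) = (2,1)
Fill (2+1,0+1) = (3,1)
Fill (2+1,0+2) = (3,2)

Answer: ......
#.#...
##.#..
###.#.
..###.
.##..#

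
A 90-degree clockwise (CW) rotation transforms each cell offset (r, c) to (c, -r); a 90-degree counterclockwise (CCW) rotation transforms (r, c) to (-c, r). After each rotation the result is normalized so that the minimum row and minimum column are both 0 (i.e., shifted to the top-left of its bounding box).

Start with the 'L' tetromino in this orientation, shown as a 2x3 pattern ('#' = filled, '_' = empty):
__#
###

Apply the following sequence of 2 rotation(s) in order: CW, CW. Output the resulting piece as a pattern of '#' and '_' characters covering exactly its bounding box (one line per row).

Start:
__#
###
After rotation 1 (CW):
#_
#_
##
After rotation 2 (CW):
###
#__

Answer: ###
#__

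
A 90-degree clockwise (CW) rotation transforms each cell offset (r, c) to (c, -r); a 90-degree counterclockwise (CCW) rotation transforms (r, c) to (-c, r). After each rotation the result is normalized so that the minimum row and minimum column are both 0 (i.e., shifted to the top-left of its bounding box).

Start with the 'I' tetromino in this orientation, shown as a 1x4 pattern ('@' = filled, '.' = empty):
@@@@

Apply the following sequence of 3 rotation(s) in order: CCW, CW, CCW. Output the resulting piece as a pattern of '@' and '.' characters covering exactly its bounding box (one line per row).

Answer: @
@
@
@

Derivation:
Start:
@@@@
After rotation 1 (CCW):
@
@
@
@
After rotation 2 (CW):
@@@@
After rotation 3 (CCW):
@
@
@
@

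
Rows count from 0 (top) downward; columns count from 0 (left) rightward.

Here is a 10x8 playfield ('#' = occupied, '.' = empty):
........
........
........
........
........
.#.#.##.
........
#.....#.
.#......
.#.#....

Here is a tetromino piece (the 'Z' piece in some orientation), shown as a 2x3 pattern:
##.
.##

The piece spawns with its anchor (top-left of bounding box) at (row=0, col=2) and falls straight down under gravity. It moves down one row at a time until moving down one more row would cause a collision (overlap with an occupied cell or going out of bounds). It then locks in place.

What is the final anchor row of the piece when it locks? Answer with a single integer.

Spawn at (row=0, col=2). Try each row:
  row 0: fits
  row 1: fits
  row 2: fits
  row 3: fits
  row 4: blocked -> lock at row 3

Answer: 3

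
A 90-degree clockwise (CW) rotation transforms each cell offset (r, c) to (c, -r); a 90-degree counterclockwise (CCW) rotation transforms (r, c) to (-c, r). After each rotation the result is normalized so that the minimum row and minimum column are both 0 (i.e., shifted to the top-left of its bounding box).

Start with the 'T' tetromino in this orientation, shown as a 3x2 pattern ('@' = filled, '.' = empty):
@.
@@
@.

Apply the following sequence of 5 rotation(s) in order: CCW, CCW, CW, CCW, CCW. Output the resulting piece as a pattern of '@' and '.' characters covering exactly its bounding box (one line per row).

Answer: @@@
.@.

Derivation:
Start:
@.
@@
@.
After rotation 1 (CCW):
.@.
@@@
After rotation 2 (CCW):
.@
@@
.@
After rotation 3 (CW):
.@.
@@@
After rotation 4 (CCW):
.@
@@
.@
After rotation 5 (CCW):
@@@
.@.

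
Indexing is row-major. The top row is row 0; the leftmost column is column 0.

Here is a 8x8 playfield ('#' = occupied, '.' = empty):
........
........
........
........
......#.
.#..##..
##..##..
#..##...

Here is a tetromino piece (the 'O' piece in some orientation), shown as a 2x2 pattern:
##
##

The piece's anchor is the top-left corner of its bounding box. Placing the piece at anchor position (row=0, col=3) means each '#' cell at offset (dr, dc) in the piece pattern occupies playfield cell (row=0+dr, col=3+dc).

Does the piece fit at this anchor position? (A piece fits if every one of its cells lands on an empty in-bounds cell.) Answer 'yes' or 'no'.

Answer: yes

Derivation:
Check each piece cell at anchor (0, 3):
  offset (0,0) -> (0,3): empty -> OK
  offset (0,1) -> (0,4): empty -> OK
  offset (1,0) -> (1,3): empty -> OK
  offset (1,1) -> (1,4): empty -> OK
All cells valid: yes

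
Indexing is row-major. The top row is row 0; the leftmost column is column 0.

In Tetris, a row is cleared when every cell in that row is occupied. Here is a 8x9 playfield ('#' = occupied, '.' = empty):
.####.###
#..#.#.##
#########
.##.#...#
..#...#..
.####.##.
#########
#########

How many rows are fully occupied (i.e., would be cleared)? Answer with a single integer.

Check each row:
  row 0: 2 empty cells -> not full
  row 1: 4 empty cells -> not full
  row 2: 0 empty cells -> FULL (clear)
  row 3: 5 empty cells -> not full
  row 4: 7 empty cells -> not full
  row 5: 3 empty cells -> not full
  row 6: 0 empty cells -> FULL (clear)
  row 7: 0 empty cells -> FULL (clear)
Total rows cleared: 3

Answer: 3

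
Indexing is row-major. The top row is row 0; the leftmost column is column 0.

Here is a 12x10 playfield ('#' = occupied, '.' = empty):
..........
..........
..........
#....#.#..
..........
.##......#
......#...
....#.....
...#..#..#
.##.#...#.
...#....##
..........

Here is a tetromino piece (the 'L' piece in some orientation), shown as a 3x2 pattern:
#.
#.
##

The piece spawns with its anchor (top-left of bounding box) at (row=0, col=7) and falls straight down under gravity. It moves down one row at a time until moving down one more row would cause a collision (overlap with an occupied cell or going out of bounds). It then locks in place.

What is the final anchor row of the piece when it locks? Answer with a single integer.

Answer: 0

Derivation:
Spawn at (row=0, col=7). Try each row:
  row 0: fits
  row 1: blocked -> lock at row 0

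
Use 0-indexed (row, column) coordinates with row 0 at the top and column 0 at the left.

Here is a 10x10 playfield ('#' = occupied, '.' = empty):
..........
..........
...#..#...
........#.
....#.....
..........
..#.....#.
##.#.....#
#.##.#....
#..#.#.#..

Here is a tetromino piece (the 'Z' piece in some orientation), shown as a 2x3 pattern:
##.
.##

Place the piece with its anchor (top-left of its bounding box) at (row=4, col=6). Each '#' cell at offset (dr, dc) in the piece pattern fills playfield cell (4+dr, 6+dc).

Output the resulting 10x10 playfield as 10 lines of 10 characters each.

Fill (4+0,6+0) = (4,6)
Fill (4+0,6+1) = (4,7)
Fill (4+1,6+1) = (5,7)
Fill (4+1,6+2) = (5,8)

Answer: ..........
..........
...#..#...
........#.
....#.##..
.......##.
..#.....#.
##.#.....#
#.##.#....
#..#.#.#..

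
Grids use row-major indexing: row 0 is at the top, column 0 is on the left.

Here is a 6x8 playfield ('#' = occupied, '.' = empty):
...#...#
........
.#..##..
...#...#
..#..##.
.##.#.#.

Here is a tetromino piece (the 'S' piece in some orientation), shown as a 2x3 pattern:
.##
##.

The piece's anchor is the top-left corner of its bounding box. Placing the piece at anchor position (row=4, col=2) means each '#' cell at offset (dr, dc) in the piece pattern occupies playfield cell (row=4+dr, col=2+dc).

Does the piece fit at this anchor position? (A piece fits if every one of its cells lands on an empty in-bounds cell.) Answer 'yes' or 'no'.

Check each piece cell at anchor (4, 2):
  offset (0,1) -> (4,3): empty -> OK
  offset (0,2) -> (4,4): empty -> OK
  offset (1,0) -> (5,2): occupied ('#') -> FAIL
  offset (1,1) -> (5,3): empty -> OK
All cells valid: no

Answer: no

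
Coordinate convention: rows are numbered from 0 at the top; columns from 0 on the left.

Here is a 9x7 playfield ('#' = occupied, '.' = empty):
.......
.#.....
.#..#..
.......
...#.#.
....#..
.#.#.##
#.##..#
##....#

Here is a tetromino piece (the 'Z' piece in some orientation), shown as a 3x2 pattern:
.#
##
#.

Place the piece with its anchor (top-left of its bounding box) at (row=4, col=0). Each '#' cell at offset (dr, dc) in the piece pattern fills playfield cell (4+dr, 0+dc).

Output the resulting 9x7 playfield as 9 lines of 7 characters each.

Fill (4+0,0+1) = (4,1)
Fill (4+1,0+0) = (5,0)
Fill (4+1,0+1) = (5,1)
Fill (4+2,0+0) = (6,0)

Answer: .......
.#.....
.#..#..
.......
.#.#.#.
##..#..
##.#.##
#.##..#
##....#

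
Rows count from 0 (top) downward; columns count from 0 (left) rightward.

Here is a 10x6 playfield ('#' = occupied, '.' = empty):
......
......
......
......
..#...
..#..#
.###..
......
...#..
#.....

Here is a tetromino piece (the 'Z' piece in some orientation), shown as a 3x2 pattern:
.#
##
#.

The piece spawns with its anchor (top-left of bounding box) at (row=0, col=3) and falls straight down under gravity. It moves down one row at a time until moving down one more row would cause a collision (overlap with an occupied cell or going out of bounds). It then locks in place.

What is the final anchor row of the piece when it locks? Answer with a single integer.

Answer: 3

Derivation:
Spawn at (row=0, col=3). Try each row:
  row 0: fits
  row 1: fits
  row 2: fits
  row 3: fits
  row 4: blocked -> lock at row 3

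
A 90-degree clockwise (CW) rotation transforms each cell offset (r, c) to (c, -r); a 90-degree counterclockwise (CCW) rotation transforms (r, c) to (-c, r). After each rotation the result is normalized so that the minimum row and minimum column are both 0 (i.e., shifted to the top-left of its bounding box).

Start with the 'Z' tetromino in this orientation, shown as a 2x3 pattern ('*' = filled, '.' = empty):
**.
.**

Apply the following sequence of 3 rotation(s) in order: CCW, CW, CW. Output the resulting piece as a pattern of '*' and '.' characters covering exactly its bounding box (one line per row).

Start:
**.
.**
After rotation 1 (CCW):
.*
**
*.
After rotation 2 (CW):
**.
.**
After rotation 3 (CW):
.*
**
*.

Answer: .*
**
*.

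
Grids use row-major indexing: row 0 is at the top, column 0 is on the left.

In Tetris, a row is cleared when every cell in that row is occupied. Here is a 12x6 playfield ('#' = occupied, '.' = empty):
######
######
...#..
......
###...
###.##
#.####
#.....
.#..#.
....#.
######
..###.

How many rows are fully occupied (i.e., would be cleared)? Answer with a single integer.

Check each row:
  row 0: 0 empty cells -> FULL (clear)
  row 1: 0 empty cells -> FULL (clear)
  row 2: 5 empty cells -> not full
  row 3: 6 empty cells -> not full
  row 4: 3 empty cells -> not full
  row 5: 1 empty cell -> not full
  row 6: 1 empty cell -> not full
  row 7: 5 empty cells -> not full
  row 8: 4 empty cells -> not full
  row 9: 5 empty cells -> not full
  row 10: 0 empty cells -> FULL (clear)
  row 11: 3 empty cells -> not full
Total rows cleared: 3

Answer: 3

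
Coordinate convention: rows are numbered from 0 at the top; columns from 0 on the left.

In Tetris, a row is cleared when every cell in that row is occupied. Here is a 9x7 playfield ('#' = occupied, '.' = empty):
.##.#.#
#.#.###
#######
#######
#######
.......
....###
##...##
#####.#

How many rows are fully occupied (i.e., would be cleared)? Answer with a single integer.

Answer: 3

Derivation:
Check each row:
  row 0: 3 empty cells -> not full
  row 1: 2 empty cells -> not full
  row 2: 0 empty cells -> FULL (clear)
  row 3: 0 empty cells -> FULL (clear)
  row 4: 0 empty cells -> FULL (clear)
  row 5: 7 empty cells -> not full
  row 6: 4 empty cells -> not full
  row 7: 3 empty cells -> not full
  row 8: 1 empty cell -> not full
Total rows cleared: 3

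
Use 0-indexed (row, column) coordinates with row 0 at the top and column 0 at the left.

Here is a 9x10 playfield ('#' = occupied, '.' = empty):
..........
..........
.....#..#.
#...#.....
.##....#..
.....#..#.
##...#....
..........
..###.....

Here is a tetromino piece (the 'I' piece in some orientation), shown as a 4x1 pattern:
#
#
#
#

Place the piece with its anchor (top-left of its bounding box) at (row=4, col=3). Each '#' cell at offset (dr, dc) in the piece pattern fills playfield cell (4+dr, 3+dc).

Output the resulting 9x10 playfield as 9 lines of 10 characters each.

Answer: ..........
..........
.....#..#.
#...#.....
.###...#..
...#.#..#.
##.#.#....
...#......
..###.....

Derivation:
Fill (4+0,3+0) = (4,3)
Fill (4+1,3+0) = (5,3)
Fill (4+2,3+0) = (6,3)
Fill (4+3,3+0) = (7,3)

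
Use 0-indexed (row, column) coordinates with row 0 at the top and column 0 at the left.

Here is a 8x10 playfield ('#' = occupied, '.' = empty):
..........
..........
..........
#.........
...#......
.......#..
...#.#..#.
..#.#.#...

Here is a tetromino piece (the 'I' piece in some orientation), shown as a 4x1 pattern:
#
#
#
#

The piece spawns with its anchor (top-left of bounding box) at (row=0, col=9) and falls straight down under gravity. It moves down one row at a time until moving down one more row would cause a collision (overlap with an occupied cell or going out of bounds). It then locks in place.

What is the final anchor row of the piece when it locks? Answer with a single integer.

Answer: 4

Derivation:
Spawn at (row=0, col=9). Try each row:
  row 0: fits
  row 1: fits
  row 2: fits
  row 3: fits
  row 4: fits
  row 5: blocked -> lock at row 4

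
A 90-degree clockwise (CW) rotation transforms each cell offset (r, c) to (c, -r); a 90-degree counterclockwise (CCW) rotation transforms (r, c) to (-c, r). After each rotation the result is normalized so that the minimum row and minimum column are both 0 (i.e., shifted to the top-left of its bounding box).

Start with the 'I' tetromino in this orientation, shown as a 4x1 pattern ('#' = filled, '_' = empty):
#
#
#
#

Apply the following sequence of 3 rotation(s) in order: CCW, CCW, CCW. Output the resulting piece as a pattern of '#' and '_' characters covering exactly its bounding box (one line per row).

Start:
#
#
#
#
After rotation 1 (CCW):
####
After rotation 2 (CCW):
#
#
#
#
After rotation 3 (CCW):
####

Answer: ####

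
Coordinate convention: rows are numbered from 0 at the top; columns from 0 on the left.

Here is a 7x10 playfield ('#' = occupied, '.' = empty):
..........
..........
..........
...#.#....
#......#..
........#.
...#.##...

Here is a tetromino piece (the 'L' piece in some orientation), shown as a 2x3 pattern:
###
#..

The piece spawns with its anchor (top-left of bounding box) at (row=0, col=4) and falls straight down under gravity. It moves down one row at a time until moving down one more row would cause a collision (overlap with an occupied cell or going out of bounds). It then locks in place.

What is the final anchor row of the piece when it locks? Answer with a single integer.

Spawn at (row=0, col=4). Try each row:
  row 0: fits
  row 1: fits
  row 2: fits
  row 3: blocked -> lock at row 2

Answer: 2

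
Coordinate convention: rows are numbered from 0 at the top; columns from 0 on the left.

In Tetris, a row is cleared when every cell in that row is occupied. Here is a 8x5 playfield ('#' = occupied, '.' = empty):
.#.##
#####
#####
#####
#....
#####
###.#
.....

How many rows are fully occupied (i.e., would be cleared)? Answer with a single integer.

Answer: 4

Derivation:
Check each row:
  row 0: 2 empty cells -> not full
  row 1: 0 empty cells -> FULL (clear)
  row 2: 0 empty cells -> FULL (clear)
  row 3: 0 empty cells -> FULL (clear)
  row 4: 4 empty cells -> not full
  row 5: 0 empty cells -> FULL (clear)
  row 6: 1 empty cell -> not full
  row 7: 5 empty cells -> not full
Total rows cleared: 4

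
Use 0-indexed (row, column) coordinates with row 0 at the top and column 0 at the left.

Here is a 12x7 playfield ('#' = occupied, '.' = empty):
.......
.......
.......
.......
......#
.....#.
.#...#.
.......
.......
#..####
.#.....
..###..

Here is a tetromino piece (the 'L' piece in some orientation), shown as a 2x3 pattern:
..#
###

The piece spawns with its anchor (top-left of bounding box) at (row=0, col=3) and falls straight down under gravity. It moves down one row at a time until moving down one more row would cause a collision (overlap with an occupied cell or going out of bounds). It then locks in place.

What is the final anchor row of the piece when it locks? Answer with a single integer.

Spawn at (row=0, col=3). Try each row:
  row 0: fits
  row 1: fits
  row 2: fits
  row 3: fits
  row 4: blocked -> lock at row 3

Answer: 3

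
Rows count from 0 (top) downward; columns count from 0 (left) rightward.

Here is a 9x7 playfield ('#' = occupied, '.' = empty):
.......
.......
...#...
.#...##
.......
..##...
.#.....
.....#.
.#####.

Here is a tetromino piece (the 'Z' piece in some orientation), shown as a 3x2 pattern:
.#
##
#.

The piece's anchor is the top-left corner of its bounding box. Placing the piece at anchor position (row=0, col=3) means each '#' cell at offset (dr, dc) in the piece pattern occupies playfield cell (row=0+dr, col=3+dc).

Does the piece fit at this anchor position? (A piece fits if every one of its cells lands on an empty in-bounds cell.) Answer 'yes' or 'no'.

Answer: no

Derivation:
Check each piece cell at anchor (0, 3):
  offset (0,1) -> (0,4): empty -> OK
  offset (1,0) -> (1,3): empty -> OK
  offset (1,1) -> (1,4): empty -> OK
  offset (2,0) -> (2,3): occupied ('#') -> FAIL
All cells valid: no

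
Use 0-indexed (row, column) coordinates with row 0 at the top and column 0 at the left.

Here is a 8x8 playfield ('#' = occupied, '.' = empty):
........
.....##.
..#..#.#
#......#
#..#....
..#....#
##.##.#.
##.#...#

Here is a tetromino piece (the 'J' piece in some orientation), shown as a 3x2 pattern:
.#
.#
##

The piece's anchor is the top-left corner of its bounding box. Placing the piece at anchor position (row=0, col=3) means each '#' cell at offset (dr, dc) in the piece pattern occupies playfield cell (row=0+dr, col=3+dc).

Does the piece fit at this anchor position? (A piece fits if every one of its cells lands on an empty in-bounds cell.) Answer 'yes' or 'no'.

Check each piece cell at anchor (0, 3):
  offset (0,1) -> (0,4): empty -> OK
  offset (1,1) -> (1,4): empty -> OK
  offset (2,0) -> (2,3): empty -> OK
  offset (2,1) -> (2,4): empty -> OK
All cells valid: yes

Answer: yes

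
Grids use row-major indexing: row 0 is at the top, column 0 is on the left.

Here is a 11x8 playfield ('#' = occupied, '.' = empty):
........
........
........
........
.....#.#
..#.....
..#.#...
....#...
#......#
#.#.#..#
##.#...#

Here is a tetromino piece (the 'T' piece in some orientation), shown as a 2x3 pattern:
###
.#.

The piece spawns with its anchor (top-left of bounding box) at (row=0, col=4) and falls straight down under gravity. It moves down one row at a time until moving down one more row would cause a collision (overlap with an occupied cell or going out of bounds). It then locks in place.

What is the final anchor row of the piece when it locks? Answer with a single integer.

Spawn at (row=0, col=4). Try each row:
  row 0: fits
  row 1: fits
  row 2: fits
  row 3: blocked -> lock at row 2

Answer: 2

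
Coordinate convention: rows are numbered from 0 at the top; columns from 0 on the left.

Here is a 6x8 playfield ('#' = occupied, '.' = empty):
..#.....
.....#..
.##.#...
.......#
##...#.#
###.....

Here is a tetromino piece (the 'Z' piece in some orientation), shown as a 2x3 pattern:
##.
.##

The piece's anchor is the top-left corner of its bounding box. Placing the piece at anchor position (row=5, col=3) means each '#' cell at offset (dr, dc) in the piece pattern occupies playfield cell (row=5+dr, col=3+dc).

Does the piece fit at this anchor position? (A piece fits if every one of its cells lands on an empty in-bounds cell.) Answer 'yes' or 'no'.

Answer: no

Derivation:
Check each piece cell at anchor (5, 3):
  offset (0,0) -> (5,3): empty -> OK
  offset (0,1) -> (5,4): empty -> OK
  offset (1,1) -> (6,4): out of bounds -> FAIL
  offset (1,2) -> (6,5): out of bounds -> FAIL
All cells valid: no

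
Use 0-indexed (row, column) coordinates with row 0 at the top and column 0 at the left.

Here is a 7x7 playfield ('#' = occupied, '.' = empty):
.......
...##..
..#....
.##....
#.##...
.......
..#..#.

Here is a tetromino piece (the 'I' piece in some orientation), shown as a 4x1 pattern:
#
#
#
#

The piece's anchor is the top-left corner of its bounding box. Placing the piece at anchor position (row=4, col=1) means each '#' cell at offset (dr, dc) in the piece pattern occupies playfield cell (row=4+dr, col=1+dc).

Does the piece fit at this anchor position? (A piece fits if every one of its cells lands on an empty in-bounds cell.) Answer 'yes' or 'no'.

Answer: no

Derivation:
Check each piece cell at anchor (4, 1):
  offset (0,0) -> (4,1): empty -> OK
  offset (1,0) -> (5,1): empty -> OK
  offset (2,0) -> (6,1): empty -> OK
  offset (3,0) -> (7,1): out of bounds -> FAIL
All cells valid: no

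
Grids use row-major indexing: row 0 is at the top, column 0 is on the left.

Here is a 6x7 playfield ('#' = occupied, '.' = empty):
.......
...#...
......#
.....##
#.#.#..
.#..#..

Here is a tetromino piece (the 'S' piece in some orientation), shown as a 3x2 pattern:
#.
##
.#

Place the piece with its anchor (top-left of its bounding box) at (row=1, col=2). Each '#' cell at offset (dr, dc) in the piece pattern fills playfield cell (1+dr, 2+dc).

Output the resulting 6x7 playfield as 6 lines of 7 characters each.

Answer: .......
..##...
..##..#
...#.##
#.#.#..
.#..#..

Derivation:
Fill (1+0,2+0) = (1,2)
Fill (1+1,2+0) = (2,2)
Fill (1+1,2+1) = (2,3)
Fill (1+2,2+1) = (3,3)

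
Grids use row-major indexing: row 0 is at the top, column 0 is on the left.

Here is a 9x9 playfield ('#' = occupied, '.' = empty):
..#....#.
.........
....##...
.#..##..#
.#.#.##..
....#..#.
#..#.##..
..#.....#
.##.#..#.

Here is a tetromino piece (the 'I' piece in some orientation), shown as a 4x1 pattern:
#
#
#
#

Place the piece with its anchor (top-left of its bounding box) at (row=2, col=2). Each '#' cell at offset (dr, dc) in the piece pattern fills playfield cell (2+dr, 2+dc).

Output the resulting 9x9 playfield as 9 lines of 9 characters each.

Fill (2+0,2+0) = (2,2)
Fill (2+1,2+0) = (3,2)
Fill (2+2,2+0) = (4,2)
Fill (2+3,2+0) = (5,2)

Answer: ..#....#.
.........
..#.##...
.##.##..#
.###.##..
..#.#..#.
#..#.##..
..#.....#
.##.#..#.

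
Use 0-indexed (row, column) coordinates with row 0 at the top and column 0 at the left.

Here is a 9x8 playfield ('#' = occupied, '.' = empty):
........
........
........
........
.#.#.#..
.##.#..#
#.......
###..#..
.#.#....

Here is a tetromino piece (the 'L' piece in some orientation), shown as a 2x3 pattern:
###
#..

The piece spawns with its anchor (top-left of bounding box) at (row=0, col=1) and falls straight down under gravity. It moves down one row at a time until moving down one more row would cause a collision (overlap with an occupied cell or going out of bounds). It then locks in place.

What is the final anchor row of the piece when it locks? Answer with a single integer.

Answer: 2

Derivation:
Spawn at (row=0, col=1). Try each row:
  row 0: fits
  row 1: fits
  row 2: fits
  row 3: blocked -> lock at row 2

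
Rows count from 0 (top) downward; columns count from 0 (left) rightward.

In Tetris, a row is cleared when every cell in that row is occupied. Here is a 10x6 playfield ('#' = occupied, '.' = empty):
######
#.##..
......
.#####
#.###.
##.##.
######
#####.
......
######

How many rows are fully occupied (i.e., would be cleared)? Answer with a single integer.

Answer: 3

Derivation:
Check each row:
  row 0: 0 empty cells -> FULL (clear)
  row 1: 3 empty cells -> not full
  row 2: 6 empty cells -> not full
  row 3: 1 empty cell -> not full
  row 4: 2 empty cells -> not full
  row 5: 2 empty cells -> not full
  row 6: 0 empty cells -> FULL (clear)
  row 7: 1 empty cell -> not full
  row 8: 6 empty cells -> not full
  row 9: 0 empty cells -> FULL (clear)
Total rows cleared: 3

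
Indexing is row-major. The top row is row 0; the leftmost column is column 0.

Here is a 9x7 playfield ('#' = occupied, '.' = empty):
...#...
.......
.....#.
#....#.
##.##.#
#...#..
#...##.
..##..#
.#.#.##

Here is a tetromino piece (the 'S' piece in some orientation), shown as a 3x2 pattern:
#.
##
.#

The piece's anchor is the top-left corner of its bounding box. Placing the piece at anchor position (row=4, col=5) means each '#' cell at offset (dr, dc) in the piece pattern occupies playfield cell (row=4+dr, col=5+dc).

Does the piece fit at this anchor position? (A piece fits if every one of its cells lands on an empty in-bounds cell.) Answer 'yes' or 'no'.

Answer: yes

Derivation:
Check each piece cell at anchor (4, 5):
  offset (0,0) -> (4,5): empty -> OK
  offset (1,0) -> (5,5): empty -> OK
  offset (1,1) -> (5,6): empty -> OK
  offset (2,1) -> (6,6): empty -> OK
All cells valid: yes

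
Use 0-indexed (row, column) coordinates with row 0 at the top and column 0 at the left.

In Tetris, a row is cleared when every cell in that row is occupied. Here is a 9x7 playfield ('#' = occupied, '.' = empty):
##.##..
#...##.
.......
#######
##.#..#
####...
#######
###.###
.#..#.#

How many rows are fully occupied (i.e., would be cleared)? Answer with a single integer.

Check each row:
  row 0: 3 empty cells -> not full
  row 1: 4 empty cells -> not full
  row 2: 7 empty cells -> not full
  row 3: 0 empty cells -> FULL (clear)
  row 4: 3 empty cells -> not full
  row 5: 3 empty cells -> not full
  row 6: 0 empty cells -> FULL (clear)
  row 7: 1 empty cell -> not full
  row 8: 4 empty cells -> not full
Total rows cleared: 2

Answer: 2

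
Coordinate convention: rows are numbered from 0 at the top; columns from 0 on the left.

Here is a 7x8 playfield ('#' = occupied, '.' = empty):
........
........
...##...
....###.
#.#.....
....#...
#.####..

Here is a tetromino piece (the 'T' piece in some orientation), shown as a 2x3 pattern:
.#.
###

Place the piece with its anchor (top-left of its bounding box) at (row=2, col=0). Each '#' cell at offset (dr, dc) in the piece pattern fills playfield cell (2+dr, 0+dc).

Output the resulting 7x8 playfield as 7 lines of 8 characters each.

Fill (2+0,0+1) = (2,1)
Fill (2+1,0+0) = (3,0)
Fill (2+1,0+1) = (3,1)
Fill (2+1,0+2) = (3,2)

Answer: ........
........
.#.##...
###.###.
#.#.....
....#...
#.####..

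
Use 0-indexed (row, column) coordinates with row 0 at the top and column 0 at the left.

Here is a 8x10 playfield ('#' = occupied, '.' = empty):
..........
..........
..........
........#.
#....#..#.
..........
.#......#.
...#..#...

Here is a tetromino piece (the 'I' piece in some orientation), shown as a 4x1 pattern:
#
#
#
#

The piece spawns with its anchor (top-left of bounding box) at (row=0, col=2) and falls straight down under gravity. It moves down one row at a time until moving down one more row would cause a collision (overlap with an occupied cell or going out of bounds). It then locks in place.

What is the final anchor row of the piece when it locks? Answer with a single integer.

Spawn at (row=0, col=2). Try each row:
  row 0: fits
  row 1: fits
  row 2: fits
  row 3: fits
  row 4: fits
  row 5: blocked -> lock at row 4

Answer: 4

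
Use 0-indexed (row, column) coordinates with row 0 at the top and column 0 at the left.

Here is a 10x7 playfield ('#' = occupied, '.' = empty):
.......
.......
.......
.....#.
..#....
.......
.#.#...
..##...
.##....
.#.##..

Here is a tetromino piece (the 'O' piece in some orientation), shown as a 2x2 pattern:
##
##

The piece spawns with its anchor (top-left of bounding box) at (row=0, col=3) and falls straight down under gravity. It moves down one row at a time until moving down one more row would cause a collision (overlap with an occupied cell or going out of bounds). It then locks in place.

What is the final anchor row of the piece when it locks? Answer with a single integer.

Answer: 4

Derivation:
Spawn at (row=0, col=3). Try each row:
  row 0: fits
  row 1: fits
  row 2: fits
  row 3: fits
  row 4: fits
  row 5: blocked -> lock at row 4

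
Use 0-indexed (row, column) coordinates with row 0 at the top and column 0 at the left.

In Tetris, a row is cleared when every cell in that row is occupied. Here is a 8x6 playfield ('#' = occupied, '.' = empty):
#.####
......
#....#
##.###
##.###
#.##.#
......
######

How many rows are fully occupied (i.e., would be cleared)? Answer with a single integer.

Answer: 1

Derivation:
Check each row:
  row 0: 1 empty cell -> not full
  row 1: 6 empty cells -> not full
  row 2: 4 empty cells -> not full
  row 3: 1 empty cell -> not full
  row 4: 1 empty cell -> not full
  row 5: 2 empty cells -> not full
  row 6: 6 empty cells -> not full
  row 7: 0 empty cells -> FULL (clear)
Total rows cleared: 1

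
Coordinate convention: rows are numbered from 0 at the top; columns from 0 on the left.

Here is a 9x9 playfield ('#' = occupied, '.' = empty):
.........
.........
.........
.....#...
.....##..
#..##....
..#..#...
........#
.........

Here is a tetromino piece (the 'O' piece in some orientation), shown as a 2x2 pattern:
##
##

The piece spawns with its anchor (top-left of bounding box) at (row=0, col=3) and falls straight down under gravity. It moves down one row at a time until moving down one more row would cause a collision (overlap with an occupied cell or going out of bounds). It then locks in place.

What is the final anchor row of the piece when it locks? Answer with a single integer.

Answer: 3

Derivation:
Spawn at (row=0, col=3). Try each row:
  row 0: fits
  row 1: fits
  row 2: fits
  row 3: fits
  row 4: blocked -> lock at row 3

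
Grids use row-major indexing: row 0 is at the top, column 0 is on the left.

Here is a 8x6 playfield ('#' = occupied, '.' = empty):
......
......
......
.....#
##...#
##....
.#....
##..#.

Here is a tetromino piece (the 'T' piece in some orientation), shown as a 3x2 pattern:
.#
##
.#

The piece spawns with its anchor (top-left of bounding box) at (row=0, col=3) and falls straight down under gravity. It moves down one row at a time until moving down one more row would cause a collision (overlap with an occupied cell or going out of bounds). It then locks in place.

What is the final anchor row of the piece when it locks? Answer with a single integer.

Answer: 4

Derivation:
Spawn at (row=0, col=3). Try each row:
  row 0: fits
  row 1: fits
  row 2: fits
  row 3: fits
  row 4: fits
  row 5: blocked -> lock at row 4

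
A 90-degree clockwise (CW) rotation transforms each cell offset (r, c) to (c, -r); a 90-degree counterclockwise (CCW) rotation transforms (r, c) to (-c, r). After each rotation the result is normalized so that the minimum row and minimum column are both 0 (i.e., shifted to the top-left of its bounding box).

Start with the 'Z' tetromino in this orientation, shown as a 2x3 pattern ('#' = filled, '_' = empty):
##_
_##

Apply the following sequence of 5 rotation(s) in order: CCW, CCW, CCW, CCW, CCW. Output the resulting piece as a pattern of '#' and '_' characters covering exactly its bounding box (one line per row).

Answer: _#
##
#_

Derivation:
Start:
##_
_##
After rotation 1 (CCW):
_#
##
#_
After rotation 2 (CCW):
##_
_##
After rotation 3 (CCW):
_#
##
#_
After rotation 4 (CCW):
##_
_##
After rotation 5 (CCW):
_#
##
#_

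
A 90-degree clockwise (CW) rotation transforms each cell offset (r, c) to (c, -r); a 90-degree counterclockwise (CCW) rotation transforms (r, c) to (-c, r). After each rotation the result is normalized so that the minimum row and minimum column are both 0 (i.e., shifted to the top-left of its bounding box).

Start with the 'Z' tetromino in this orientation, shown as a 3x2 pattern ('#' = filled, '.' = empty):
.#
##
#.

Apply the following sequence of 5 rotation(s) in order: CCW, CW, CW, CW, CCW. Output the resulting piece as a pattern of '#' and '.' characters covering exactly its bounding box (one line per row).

Start:
.#
##
#.
After rotation 1 (CCW):
##.
.##
After rotation 2 (CW):
.#
##
#.
After rotation 3 (CW):
##.
.##
After rotation 4 (CW):
.#
##
#.
After rotation 5 (CCW):
##.
.##

Answer: ##.
.##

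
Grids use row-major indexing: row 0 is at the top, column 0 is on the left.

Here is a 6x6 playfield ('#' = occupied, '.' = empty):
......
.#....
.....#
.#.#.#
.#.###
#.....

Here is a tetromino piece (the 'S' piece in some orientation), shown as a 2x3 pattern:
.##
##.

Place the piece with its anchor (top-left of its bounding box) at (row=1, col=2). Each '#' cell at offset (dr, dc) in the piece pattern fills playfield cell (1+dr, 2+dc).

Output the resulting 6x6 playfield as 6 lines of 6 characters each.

Fill (1+0,2+1) = (1,3)
Fill (1+0,2+2) = (1,4)
Fill (1+1,2+0) = (2,2)
Fill (1+1,2+1) = (2,3)

Answer: ......
.#.##.
..##.#
.#.#.#
.#.###
#.....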